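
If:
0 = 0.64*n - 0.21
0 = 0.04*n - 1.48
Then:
No Solution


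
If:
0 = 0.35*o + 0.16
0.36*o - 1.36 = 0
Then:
No Solution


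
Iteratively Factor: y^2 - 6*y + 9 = (y - 3)*(y - 3)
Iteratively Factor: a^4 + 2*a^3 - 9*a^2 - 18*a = (a + 3)*(a^3 - a^2 - 6*a) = (a - 3)*(a + 3)*(a^2 + 2*a) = a*(a - 3)*(a + 3)*(a + 2)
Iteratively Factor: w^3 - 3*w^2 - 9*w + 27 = (w - 3)*(w^2 - 9) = (w - 3)*(w + 3)*(w - 3)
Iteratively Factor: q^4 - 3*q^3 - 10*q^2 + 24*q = (q - 4)*(q^3 + q^2 - 6*q) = q*(q - 4)*(q^2 + q - 6) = q*(q - 4)*(q - 2)*(q + 3)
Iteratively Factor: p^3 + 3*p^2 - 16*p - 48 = (p + 4)*(p^2 - p - 12) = (p + 3)*(p + 4)*(p - 4)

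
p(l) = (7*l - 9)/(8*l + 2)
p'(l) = -8*(7*l - 9)/(8*l + 2)^2 + 7/(8*l + 2)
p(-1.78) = 1.75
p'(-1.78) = 0.57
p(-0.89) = 2.97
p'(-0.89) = 3.28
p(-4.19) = 1.22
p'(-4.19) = 0.09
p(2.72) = 0.42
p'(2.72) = 0.15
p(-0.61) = 4.61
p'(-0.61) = 10.37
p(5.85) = 0.65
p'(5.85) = 0.04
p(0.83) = -0.37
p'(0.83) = 1.15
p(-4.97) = 1.16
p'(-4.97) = 0.06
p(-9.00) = 1.03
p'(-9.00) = 0.02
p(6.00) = 0.66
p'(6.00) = 0.03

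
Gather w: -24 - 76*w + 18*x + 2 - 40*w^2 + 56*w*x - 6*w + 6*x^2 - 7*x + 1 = -40*w^2 + w*(56*x - 82) + 6*x^2 + 11*x - 21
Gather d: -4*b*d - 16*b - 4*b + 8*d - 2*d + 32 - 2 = -20*b + d*(6 - 4*b) + 30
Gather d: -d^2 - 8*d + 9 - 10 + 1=-d^2 - 8*d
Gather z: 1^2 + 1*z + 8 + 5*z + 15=6*z + 24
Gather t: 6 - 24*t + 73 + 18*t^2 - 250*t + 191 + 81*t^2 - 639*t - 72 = 99*t^2 - 913*t + 198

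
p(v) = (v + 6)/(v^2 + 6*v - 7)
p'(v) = (-2*v - 6)*(v + 6)/(v^2 + 6*v - 7)^2 + 1/(v^2 + 6*v - 7)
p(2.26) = 0.71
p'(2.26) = -0.55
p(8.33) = 0.13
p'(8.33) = -0.02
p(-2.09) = -0.26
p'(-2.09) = -0.10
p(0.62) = -2.29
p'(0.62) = -6.06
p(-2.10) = -0.26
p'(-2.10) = -0.10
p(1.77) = 1.15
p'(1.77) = -1.48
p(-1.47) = -0.33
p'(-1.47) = -0.15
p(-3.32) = -0.17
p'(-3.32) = -0.06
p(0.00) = -0.86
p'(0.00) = -0.88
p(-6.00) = 0.00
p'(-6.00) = -0.14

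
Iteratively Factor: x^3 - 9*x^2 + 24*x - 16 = (x - 1)*(x^2 - 8*x + 16) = (x - 4)*(x - 1)*(x - 4)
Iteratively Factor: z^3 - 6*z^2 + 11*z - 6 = (z - 1)*(z^2 - 5*z + 6) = (z - 2)*(z - 1)*(z - 3)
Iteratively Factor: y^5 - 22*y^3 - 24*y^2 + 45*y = (y - 1)*(y^4 + y^3 - 21*y^2 - 45*y) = (y - 1)*(y + 3)*(y^3 - 2*y^2 - 15*y) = (y - 5)*(y - 1)*(y + 3)*(y^2 + 3*y) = (y - 5)*(y - 1)*(y + 3)^2*(y)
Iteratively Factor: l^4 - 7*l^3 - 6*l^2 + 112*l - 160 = (l - 2)*(l^3 - 5*l^2 - 16*l + 80) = (l - 4)*(l - 2)*(l^2 - l - 20) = (l - 4)*(l - 2)*(l + 4)*(l - 5)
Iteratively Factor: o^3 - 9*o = (o + 3)*(o^2 - 3*o) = o*(o + 3)*(o - 3)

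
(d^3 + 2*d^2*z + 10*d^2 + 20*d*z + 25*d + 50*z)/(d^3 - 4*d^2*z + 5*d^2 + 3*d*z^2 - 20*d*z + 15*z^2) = (d^2 + 2*d*z + 5*d + 10*z)/(d^2 - 4*d*z + 3*z^2)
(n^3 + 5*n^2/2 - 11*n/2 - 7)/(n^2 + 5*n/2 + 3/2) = (2*n^2 + 3*n - 14)/(2*n + 3)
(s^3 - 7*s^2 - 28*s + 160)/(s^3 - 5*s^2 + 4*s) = (s^2 - 3*s - 40)/(s*(s - 1))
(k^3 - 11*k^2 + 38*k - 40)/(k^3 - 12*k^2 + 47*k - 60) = (k - 2)/(k - 3)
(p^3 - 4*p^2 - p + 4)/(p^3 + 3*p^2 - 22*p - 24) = (p - 1)/(p + 6)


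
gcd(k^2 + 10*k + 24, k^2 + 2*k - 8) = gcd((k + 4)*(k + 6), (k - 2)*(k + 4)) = k + 4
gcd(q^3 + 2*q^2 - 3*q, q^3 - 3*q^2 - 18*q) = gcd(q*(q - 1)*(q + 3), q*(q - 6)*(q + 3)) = q^2 + 3*q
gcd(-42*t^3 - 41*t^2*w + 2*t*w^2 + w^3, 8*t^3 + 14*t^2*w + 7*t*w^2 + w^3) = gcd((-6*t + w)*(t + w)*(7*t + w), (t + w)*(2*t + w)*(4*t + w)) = t + w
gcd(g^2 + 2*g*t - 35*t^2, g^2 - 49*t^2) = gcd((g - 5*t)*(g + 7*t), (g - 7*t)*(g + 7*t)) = g + 7*t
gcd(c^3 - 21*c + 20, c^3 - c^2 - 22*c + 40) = c^2 + c - 20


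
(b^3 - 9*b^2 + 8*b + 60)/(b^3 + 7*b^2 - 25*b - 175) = (b^2 - 4*b - 12)/(b^2 + 12*b + 35)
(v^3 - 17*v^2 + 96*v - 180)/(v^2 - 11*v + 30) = v - 6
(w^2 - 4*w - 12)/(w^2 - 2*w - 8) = (w - 6)/(w - 4)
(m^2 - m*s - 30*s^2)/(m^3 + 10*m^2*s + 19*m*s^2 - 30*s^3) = (-m + 6*s)/(-m^2 - 5*m*s + 6*s^2)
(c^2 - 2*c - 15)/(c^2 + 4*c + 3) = (c - 5)/(c + 1)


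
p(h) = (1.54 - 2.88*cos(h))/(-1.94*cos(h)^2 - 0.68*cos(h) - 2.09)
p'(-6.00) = -0.10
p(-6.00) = 0.27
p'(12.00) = 0.27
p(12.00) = 0.22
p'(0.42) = -0.17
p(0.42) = 0.25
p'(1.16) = -1.10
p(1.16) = -0.15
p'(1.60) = -1.60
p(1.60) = -0.78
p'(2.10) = -0.45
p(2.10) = -1.34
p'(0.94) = -0.70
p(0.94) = 0.05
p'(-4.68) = -1.60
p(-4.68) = -0.79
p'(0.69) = -0.37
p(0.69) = 0.18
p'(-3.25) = 0.04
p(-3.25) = -1.32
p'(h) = (1.54 - 2.88*cos(h))*(-3.88*sin(h)*cos(h) - 0.68*sin(h))/(-1.94*cos(h)^2 - 0.68*cos(h) - 2.09)^2 + 2.88*sin(h)/(-1.94*cos(h)^2 - 0.68*cos(h) - 2.09) = (5.5872*cos(h)^2 - 5.9752*cos(h) - 7.0664)*sin(h)/(3.7636*cos(h)^4 + 2.6384*cos(h)^3 + 8.5716*cos(h)^2 + 2.8424*cos(h) + 4.3681)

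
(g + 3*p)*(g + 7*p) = g^2 + 10*g*p + 21*p^2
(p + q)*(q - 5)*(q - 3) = p*q^2 - 8*p*q + 15*p + q^3 - 8*q^2 + 15*q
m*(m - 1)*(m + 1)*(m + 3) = m^4 + 3*m^3 - m^2 - 3*m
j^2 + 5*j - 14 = (j - 2)*(j + 7)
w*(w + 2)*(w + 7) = w^3 + 9*w^2 + 14*w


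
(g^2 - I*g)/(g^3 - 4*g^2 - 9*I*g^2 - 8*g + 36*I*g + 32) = g/(g^2 + g*(-4 - 8*I) + 32*I)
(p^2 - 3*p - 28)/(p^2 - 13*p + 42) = (p + 4)/(p - 6)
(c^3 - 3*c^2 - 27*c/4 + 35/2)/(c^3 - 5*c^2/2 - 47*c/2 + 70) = (c^2 + c/2 - 5)/(c^2 + c - 20)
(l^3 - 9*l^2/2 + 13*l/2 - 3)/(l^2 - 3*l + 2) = l - 3/2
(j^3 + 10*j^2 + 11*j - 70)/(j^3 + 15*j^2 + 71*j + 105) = (j - 2)/(j + 3)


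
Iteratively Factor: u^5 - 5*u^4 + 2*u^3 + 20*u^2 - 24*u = (u)*(u^4 - 5*u^3 + 2*u^2 + 20*u - 24) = u*(u + 2)*(u^3 - 7*u^2 + 16*u - 12) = u*(u - 2)*(u + 2)*(u^2 - 5*u + 6) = u*(u - 2)^2*(u + 2)*(u - 3)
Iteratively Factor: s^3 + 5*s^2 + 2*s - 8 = (s + 2)*(s^2 + 3*s - 4) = (s - 1)*(s + 2)*(s + 4)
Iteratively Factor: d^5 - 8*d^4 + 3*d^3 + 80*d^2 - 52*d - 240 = (d - 4)*(d^4 - 4*d^3 - 13*d^2 + 28*d + 60) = (d - 5)*(d - 4)*(d^3 + d^2 - 8*d - 12) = (d - 5)*(d - 4)*(d + 2)*(d^2 - d - 6) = (d - 5)*(d - 4)*(d - 3)*(d + 2)*(d + 2)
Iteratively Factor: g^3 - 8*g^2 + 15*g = (g - 3)*(g^2 - 5*g) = (g - 5)*(g - 3)*(g)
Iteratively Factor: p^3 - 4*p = (p - 2)*(p^2 + 2*p) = p*(p - 2)*(p + 2)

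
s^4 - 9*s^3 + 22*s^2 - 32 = (s - 4)^2*(s - 2)*(s + 1)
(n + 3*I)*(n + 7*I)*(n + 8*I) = n^3 + 18*I*n^2 - 101*n - 168*I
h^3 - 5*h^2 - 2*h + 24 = (h - 4)*(h - 3)*(h + 2)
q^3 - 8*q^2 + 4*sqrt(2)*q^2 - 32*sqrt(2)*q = q*(q - 8)*(q + 4*sqrt(2))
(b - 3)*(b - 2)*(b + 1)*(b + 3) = b^4 - b^3 - 11*b^2 + 9*b + 18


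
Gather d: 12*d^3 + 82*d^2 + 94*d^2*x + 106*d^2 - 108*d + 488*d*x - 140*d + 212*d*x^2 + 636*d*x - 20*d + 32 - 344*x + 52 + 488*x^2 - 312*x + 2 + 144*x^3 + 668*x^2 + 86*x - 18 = 12*d^3 + d^2*(94*x + 188) + d*(212*x^2 + 1124*x - 268) + 144*x^3 + 1156*x^2 - 570*x + 68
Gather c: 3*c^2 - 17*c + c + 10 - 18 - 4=3*c^2 - 16*c - 12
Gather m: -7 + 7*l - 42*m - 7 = 7*l - 42*m - 14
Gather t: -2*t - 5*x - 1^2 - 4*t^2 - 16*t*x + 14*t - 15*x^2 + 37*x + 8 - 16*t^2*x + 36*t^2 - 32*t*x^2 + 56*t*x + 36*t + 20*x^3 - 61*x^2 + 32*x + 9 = t^2*(32 - 16*x) + t*(-32*x^2 + 40*x + 48) + 20*x^3 - 76*x^2 + 64*x + 16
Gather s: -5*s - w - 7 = -5*s - w - 7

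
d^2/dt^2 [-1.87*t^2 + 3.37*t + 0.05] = -3.74000000000000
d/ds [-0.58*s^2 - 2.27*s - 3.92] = -1.16*s - 2.27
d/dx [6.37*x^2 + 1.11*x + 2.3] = 12.74*x + 1.11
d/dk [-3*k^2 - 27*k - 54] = -6*k - 27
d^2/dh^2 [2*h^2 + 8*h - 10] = 4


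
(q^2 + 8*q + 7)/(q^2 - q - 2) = (q + 7)/(q - 2)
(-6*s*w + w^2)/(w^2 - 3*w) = (-6*s + w)/(w - 3)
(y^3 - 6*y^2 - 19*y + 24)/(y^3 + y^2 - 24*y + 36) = (y^3 - 6*y^2 - 19*y + 24)/(y^3 + y^2 - 24*y + 36)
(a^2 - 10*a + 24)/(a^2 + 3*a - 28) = (a - 6)/(a + 7)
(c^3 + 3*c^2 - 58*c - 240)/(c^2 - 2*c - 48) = c + 5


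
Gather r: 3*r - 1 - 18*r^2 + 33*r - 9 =-18*r^2 + 36*r - 10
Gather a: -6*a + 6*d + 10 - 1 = -6*a + 6*d + 9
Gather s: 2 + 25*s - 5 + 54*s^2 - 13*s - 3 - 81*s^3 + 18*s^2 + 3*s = -81*s^3 + 72*s^2 + 15*s - 6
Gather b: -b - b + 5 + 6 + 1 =12 - 2*b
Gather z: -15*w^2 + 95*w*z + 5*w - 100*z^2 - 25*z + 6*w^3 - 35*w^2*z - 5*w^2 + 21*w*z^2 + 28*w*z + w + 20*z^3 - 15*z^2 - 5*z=6*w^3 - 20*w^2 + 6*w + 20*z^3 + z^2*(21*w - 115) + z*(-35*w^2 + 123*w - 30)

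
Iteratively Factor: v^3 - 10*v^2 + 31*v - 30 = (v - 3)*(v^2 - 7*v + 10) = (v - 5)*(v - 3)*(v - 2)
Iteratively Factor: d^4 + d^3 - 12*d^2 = (d - 3)*(d^3 + 4*d^2) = (d - 3)*(d + 4)*(d^2) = d*(d - 3)*(d + 4)*(d)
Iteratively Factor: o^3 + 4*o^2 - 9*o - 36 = (o + 4)*(o^2 - 9) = (o - 3)*(o + 4)*(o + 3)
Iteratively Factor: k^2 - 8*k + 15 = (k - 3)*(k - 5)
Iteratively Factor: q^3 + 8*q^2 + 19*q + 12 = (q + 4)*(q^2 + 4*q + 3) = (q + 1)*(q + 4)*(q + 3)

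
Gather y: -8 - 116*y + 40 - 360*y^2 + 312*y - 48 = -360*y^2 + 196*y - 16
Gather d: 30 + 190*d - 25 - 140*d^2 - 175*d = -140*d^2 + 15*d + 5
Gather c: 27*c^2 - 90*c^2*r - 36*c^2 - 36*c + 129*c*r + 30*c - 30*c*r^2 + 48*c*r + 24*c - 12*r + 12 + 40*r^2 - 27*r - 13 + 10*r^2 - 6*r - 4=c^2*(-90*r - 9) + c*(-30*r^2 + 177*r + 18) + 50*r^2 - 45*r - 5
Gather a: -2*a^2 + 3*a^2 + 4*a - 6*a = a^2 - 2*a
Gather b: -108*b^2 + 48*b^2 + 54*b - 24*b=-60*b^2 + 30*b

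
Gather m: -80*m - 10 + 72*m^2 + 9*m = 72*m^2 - 71*m - 10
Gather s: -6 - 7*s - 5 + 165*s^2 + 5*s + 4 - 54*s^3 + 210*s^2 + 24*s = -54*s^3 + 375*s^2 + 22*s - 7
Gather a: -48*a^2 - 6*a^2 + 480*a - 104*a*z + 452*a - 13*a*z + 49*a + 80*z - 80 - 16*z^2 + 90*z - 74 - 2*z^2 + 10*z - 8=-54*a^2 + a*(981 - 117*z) - 18*z^2 + 180*z - 162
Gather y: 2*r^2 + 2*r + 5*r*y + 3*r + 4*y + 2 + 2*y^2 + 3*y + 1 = 2*r^2 + 5*r + 2*y^2 + y*(5*r + 7) + 3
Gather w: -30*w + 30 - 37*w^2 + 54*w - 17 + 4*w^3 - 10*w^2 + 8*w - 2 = 4*w^3 - 47*w^2 + 32*w + 11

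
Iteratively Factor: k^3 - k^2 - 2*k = (k + 1)*(k^2 - 2*k) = k*(k + 1)*(k - 2)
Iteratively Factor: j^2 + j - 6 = (j - 2)*(j + 3)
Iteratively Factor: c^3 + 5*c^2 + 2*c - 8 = (c + 4)*(c^2 + c - 2) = (c - 1)*(c + 4)*(c + 2)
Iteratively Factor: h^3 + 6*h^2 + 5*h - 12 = (h - 1)*(h^2 + 7*h + 12) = (h - 1)*(h + 3)*(h + 4)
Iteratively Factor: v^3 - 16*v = (v - 4)*(v^2 + 4*v) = v*(v - 4)*(v + 4)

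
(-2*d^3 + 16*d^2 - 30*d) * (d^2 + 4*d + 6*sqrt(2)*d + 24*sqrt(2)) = -2*d^5 - 12*sqrt(2)*d^4 + 8*d^4 + 34*d^3 + 48*sqrt(2)*d^3 - 120*d^2 + 204*sqrt(2)*d^2 - 720*sqrt(2)*d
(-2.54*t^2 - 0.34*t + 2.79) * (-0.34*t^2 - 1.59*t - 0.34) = 0.8636*t^4 + 4.1542*t^3 + 0.4556*t^2 - 4.3205*t - 0.9486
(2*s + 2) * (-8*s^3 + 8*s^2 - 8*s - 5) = -16*s^4 - 26*s - 10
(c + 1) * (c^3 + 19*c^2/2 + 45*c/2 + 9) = c^4 + 21*c^3/2 + 32*c^2 + 63*c/2 + 9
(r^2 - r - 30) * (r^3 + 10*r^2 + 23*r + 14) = r^5 + 9*r^4 - 17*r^3 - 309*r^2 - 704*r - 420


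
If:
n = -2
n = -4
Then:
No Solution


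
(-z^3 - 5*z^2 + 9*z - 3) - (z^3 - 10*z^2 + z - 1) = -2*z^3 + 5*z^2 + 8*z - 2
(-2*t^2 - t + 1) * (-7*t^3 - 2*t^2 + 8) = 14*t^5 + 11*t^4 - 5*t^3 - 18*t^2 - 8*t + 8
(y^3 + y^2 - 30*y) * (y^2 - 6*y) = y^5 - 5*y^4 - 36*y^3 + 180*y^2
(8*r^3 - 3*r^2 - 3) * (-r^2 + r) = -8*r^5 + 11*r^4 - 3*r^3 + 3*r^2 - 3*r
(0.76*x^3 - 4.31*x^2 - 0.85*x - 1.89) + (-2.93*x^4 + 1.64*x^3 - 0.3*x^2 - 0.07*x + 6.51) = -2.93*x^4 + 2.4*x^3 - 4.61*x^2 - 0.92*x + 4.62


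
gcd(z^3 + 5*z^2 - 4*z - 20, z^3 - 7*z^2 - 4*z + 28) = z^2 - 4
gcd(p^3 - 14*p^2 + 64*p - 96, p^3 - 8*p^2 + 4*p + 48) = p^2 - 10*p + 24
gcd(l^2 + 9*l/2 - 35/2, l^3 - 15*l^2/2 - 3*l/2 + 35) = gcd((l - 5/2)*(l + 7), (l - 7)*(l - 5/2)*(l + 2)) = l - 5/2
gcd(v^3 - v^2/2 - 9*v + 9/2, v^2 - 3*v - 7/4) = 1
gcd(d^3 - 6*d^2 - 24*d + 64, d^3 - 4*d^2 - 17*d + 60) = d + 4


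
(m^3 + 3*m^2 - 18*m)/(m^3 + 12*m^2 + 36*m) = (m - 3)/(m + 6)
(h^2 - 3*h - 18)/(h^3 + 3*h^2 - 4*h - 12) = (h - 6)/(h^2 - 4)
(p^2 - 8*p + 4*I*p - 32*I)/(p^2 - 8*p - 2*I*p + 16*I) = (p + 4*I)/(p - 2*I)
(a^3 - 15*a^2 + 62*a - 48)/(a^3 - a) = (a^2 - 14*a + 48)/(a*(a + 1))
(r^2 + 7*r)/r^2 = (r + 7)/r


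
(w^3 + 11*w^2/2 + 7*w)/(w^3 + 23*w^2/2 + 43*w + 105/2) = w*(w + 2)/(w^2 + 8*w + 15)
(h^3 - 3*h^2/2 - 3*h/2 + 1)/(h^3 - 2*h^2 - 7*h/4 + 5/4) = 2*(h - 2)/(2*h - 5)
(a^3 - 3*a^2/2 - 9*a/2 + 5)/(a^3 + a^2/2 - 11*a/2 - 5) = (a - 1)/(a + 1)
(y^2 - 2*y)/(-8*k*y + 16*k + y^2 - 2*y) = y/(-8*k + y)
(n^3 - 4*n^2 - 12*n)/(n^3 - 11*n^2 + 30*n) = (n + 2)/(n - 5)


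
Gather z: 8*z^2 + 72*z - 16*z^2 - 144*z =-8*z^2 - 72*z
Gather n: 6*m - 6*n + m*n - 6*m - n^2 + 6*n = m*n - n^2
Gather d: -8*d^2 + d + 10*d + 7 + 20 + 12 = -8*d^2 + 11*d + 39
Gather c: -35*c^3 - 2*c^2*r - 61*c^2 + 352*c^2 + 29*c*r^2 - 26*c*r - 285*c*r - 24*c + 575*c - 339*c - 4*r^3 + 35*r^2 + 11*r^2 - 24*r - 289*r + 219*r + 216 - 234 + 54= -35*c^3 + c^2*(291 - 2*r) + c*(29*r^2 - 311*r + 212) - 4*r^3 + 46*r^2 - 94*r + 36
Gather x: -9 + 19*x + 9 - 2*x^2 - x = -2*x^2 + 18*x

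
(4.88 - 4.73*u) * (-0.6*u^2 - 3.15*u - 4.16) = 2.838*u^3 + 11.9715*u^2 + 4.3048*u - 20.3008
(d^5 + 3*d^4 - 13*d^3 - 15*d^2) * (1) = d^5 + 3*d^4 - 13*d^3 - 15*d^2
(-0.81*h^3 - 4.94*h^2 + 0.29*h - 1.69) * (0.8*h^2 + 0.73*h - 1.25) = -0.648*h^5 - 4.5433*h^4 - 2.3617*h^3 + 5.0347*h^2 - 1.5962*h + 2.1125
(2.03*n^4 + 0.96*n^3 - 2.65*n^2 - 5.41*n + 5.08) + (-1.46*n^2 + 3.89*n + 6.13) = 2.03*n^4 + 0.96*n^3 - 4.11*n^2 - 1.52*n + 11.21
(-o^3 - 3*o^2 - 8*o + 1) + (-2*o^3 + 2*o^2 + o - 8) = -3*o^3 - o^2 - 7*o - 7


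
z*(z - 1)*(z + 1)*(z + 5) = z^4 + 5*z^3 - z^2 - 5*z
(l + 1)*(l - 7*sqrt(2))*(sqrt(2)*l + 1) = sqrt(2)*l^3 - 13*l^2 + sqrt(2)*l^2 - 13*l - 7*sqrt(2)*l - 7*sqrt(2)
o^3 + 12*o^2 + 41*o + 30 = (o + 1)*(o + 5)*(o + 6)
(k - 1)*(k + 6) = k^2 + 5*k - 6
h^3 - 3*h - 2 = (h - 2)*(h + 1)^2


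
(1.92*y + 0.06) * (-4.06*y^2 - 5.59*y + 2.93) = -7.7952*y^3 - 10.9764*y^2 + 5.2902*y + 0.1758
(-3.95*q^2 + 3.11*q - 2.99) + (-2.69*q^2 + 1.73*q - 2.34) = -6.64*q^2 + 4.84*q - 5.33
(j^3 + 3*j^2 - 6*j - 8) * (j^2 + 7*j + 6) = j^5 + 10*j^4 + 21*j^3 - 32*j^2 - 92*j - 48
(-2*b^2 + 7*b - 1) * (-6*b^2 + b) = 12*b^4 - 44*b^3 + 13*b^2 - b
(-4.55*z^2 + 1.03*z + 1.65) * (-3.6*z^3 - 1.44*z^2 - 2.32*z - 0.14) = 16.38*z^5 + 2.844*z^4 + 3.1328*z^3 - 4.1286*z^2 - 3.9722*z - 0.231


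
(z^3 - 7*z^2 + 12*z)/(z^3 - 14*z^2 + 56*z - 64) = z*(z - 3)/(z^2 - 10*z + 16)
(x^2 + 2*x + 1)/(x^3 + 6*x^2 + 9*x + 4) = 1/(x + 4)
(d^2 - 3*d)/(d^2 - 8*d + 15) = d/(d - 5)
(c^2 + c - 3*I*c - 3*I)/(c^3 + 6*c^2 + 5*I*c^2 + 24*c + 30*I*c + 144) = (c + 1)/(c^2 + c*(6 + 8*I) + 48*I)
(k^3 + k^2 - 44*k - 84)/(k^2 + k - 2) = (k^2 - k - 42)/(k - 1)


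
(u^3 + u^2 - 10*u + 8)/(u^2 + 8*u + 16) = (u^2 - 3*u + 2)/(u + 4)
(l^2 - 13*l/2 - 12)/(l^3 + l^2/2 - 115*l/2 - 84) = 1/(l + 7)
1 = 1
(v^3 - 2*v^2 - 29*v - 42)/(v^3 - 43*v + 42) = (v^3 - 2*v^2 - 29*v - 42)/(v^3 - 43*v + 42)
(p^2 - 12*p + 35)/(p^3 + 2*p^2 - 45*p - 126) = (p - 5)/(p^2 + 9*p + 18)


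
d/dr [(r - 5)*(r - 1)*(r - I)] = 3*r^2 - 2*r*(6 + I) + 5 + 6*I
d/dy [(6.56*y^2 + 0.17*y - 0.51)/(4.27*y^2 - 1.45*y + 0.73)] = (-10.2379*y^2 + 13.933*y - 0.6154)/(18.2329*y^4 - 12.383*y^3 + 8.3367*y^2 - 2.117*y + 0.5329)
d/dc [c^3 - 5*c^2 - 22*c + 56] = 3*c^2 - 10*c - 22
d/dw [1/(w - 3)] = -1/(w - 3)^2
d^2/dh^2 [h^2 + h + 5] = 2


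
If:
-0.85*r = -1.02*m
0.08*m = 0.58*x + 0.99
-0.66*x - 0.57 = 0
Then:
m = 6.11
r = 7.34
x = -0.86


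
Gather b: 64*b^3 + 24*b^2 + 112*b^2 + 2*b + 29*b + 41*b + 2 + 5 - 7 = 64*b^3 + 136*b^2 + 72*b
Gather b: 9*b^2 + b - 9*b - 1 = 9*b^2 - 8*b - 1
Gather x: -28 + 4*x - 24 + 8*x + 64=12*x + 12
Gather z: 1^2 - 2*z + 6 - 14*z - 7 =-16*z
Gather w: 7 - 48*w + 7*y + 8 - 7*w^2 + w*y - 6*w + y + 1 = -7*w^2 + w*(y - 54) + 8*y + 16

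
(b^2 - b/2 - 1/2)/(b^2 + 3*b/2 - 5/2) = (2*b + 1)/(2*b + 5)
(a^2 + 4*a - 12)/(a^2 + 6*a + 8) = (a^2 + 4*a - 12)/(a^2 + 6*a + 8)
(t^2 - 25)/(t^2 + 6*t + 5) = (t - 5)/(t + 1)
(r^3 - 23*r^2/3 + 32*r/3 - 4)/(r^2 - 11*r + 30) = (3*r^2 - 5*r + 2)/(3*(r - 5))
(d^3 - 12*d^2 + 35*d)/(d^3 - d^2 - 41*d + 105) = d*(d - 7)/(d^2 + 4*d - 21)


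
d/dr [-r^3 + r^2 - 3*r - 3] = -3*r^2 + 2*r - 3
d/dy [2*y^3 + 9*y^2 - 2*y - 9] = 6*y^2 + 18*y - 2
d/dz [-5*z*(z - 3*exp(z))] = 15*z*exp(z) - 10*z + 15*exp(z)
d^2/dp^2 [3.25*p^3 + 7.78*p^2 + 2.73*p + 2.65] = 19.5*p + 15.56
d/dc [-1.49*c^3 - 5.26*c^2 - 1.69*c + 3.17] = -4.47*c^2 - 10.52*c - 1.69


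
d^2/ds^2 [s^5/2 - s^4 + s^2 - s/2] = 10*s^3 - 12*s^2 + 2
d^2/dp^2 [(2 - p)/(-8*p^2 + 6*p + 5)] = 4*((11 - 12*p)*(-8*p^2 + 6*p + 5) - 2*(p - 2)*(8*p - 3)^2)/(-8*p^2 + 6*p + 5)^3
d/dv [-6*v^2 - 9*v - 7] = -12*v - 9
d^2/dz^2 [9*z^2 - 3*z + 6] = 18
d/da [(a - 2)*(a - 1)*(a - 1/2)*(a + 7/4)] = 4*a^3 - 21*a^2/4 - 21*a/4 + 41/8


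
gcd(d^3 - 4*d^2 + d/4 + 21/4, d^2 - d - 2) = d + 1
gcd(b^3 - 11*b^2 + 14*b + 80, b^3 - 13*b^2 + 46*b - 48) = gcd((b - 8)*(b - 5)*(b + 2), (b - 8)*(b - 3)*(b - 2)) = b - 8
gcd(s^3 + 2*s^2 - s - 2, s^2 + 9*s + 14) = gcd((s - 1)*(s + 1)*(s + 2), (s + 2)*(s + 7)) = s + 2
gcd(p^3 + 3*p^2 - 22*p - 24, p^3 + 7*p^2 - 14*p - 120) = p^2 + 2*p - 24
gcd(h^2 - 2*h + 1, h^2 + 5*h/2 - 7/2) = h - 1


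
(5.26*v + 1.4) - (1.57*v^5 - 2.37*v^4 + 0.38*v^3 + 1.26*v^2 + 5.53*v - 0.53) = -1.57*v^5 + 2.37*v^4 - 0.38*v^3 - 1.26*v^2 - 0.27*v + 1.93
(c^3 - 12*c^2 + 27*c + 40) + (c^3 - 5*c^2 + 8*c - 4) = 2*c^3 - 17*c^2 + 35*c + 36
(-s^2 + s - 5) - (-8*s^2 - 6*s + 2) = 7*s^2 + 7*s - 7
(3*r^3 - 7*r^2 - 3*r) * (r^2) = 3*r^5 - 7*r^4 - 3*r^3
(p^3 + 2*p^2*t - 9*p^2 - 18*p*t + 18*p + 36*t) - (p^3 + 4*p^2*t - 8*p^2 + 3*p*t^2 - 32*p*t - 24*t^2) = -2*p^2*t - p^2 - 3*p*t^2 + 14*p*t + 18*p + 24*t^2 + 36*t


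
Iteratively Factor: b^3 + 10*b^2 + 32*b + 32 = (b + 2)*(b^2 + 8*b + 16) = (b + 2)*(b + 4)*(b + 4)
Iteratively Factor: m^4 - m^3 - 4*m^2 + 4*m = (m - 2)*(m^3 + m^2 - 2*m) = m*(m - 2)*(m^2 + m - 2) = m*(m - 2)*(m - 1)*(m + 2)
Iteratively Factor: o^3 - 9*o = (o - 3)*(o^2 + 3*o) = o*(o - 3)*(o + 3)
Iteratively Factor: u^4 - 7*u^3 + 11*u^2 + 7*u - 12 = (u - 1)*(u^3 - 6*u^2 + 5*u + 12) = (u - 4)*(u - 1)*(u^2 - 2*u - 3) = (u - 4)*(u - 3)*(u - 1)*(u + 1)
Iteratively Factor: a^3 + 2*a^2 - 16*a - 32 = (a + 4)*(a^2 - 2*a - 8) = (a + 2)*(a + 4)*(a - 4)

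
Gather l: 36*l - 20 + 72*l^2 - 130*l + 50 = 72*l^2 - 94*l + 30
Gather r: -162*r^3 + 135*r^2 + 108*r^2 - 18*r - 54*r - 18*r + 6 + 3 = -162*r^3 + 243*r^2 - 90*r + 9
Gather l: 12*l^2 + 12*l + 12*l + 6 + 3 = 12*l^2 + 24*l + 9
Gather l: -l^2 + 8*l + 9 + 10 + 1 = -l^2 + 8*l + 20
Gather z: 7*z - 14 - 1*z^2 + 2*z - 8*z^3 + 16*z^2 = -8*z^3 + 15*z^2 + 9*z - 14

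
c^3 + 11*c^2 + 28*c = c*(c + 4)*(c + 7)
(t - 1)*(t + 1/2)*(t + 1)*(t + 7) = t^4 + 15*t^3/2 + 5*t^2/2 - 15*t/2 - 7/2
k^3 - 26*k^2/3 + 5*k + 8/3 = (k - 8)*(k - 1)*(k + 1/3)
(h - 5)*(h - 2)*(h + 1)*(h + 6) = h^4 - 33*h^2 + 28*h + 60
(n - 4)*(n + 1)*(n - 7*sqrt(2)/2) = n^3 - 7*sqrt(2)*n^2/2 - 3*n^2 - 4*n + 21*sqrt(2)*n/2 + 14*sqrt(2)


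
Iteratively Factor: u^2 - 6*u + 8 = (u - 2)*(u - 4)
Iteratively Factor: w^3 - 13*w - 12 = (w + 1)*(w^2 - w - 12) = (w - 4)*(w + 1)*(w + 3)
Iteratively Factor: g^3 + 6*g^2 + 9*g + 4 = (g + 1)*(g^2 + 5*g + 4) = (g + 1)^2*(g + 4)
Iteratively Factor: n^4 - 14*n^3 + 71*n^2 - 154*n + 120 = (n - 5)*(n^3 - 9*n^2 + 26*n - 24) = (n - 5)*(n - 2)*(n^2 - 7*n + 12) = (n - 5)*(n - 3)*(n - 2)*(n - 4)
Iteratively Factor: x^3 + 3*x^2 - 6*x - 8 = (x - 2)*(x^2 + 5*x + 4) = (x - 2)*(x + 1)*(x + 4)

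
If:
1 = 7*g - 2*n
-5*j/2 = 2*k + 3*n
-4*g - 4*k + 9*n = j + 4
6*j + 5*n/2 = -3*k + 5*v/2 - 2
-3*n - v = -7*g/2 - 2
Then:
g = 23/537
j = 1265/537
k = -5197/2148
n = -188/537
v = 3437/1074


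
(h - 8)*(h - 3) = h^2 - 11*h + 24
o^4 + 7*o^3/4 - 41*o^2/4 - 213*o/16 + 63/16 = (o - 3)*(o - 1/4)*(o + 3/2)*(o + 7/2)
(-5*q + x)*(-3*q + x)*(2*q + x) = 30*q^3 - q^2*x - 6*q*x^2 + x^3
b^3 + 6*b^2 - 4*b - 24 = (b - 2)*(b + 2)*(b + 6)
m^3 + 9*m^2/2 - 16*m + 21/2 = (m - 3/2)*(m - 1)*(m + 7)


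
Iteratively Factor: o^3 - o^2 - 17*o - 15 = (o + 3)*(o^2 - 4*o - 5) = (o + 1)*(o + 3)*(o - 5)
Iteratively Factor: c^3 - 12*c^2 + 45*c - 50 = (c - 5)*(c^2 - 7*c + 10) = (c - 5)^2*(c - 2)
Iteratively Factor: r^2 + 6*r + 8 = (r + 4)*(r + 2)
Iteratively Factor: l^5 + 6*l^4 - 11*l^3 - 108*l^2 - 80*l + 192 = (l + 4)*(l^4 + 2*l^3 - 19*l^2 - 32*l + 48) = (l + 4)^2*(l^3 - 2*l^2 - 11*l + 12) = (l - 4)*(l + 4)^2*(l^2 + 2*l - 3) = (l - 4)*(l - 1)*(l + 4)^2*(l + 3)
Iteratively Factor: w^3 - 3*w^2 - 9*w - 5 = (w + 1)*(w^2 - 4*w - 5) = (w - 5)*(w + 1)*(w + 1)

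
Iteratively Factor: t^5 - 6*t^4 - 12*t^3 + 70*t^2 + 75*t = (t - 5)*(t^4 - t^3 - 17*t^2 - 15*t) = t*(t - 5)*(t^3 - t^2 - 17*t - 15) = t*(t - 5)*(t + 1)*(t^2 - 2*t - 15) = t*(t - 5)^2*(t + 1)*(t + 3)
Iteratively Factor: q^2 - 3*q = (q - 3)*(q)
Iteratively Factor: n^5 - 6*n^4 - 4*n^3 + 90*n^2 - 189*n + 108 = (n - 3)*(n^4 - 3*n^3 - 13*n^2 + 51*n - 36) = (n - 3)*(n + 4)*(n^3 - 7*n^2 + 15*n - 9) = (n - 3)^2*(n + 4)*(n^2 - 4*n + 3) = (n - 3)^3*(n + 4)*(n - 1)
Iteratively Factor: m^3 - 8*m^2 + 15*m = (m - 5)*(m^2 - 3*m) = m*(m - 5)*(m - 3)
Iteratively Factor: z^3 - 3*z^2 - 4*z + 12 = (z - 2)*(z^2 - z - 6) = (z - 3)*(z - 2)*(z + 2)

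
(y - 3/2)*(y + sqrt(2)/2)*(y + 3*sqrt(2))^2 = y^4 - 3*y^3/2 + 13*sqrt(2)*y^3/2 - 39*sqrt(2)*y^2/4 + 24*y^2 - 36*y + 9*sqrt(2)*y - 27*sqrt(2)/2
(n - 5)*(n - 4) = n^2 - 9*n + 20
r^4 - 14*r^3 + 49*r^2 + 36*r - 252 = (r - 7)*(r - 6)*(r - 3)*(r + 2)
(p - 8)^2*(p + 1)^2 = p^4 - 14*p^3 + 33*p^2 + 112*p + 64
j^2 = j^2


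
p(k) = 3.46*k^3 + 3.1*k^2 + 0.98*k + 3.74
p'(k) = 10.38*k^2 + 6.2*k + 0.98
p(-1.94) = -11.76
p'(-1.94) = 28.02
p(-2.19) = -19.88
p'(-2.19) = 37.19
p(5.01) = 521.56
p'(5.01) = 292.58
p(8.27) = 2180.87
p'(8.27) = 762.17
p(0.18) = 4.04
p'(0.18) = 2.43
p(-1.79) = -7.93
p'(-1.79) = 23.14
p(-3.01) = -65.48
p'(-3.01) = 76.36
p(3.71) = 226.73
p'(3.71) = 166.85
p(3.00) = 128.00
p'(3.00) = 113.00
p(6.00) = 868.58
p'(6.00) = 411.86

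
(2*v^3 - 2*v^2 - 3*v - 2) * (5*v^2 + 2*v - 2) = 10*v^5 - 6*v^4 - 23*v^3 - 12*v^2 + 2*v + 4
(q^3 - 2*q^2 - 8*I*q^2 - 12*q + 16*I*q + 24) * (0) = 0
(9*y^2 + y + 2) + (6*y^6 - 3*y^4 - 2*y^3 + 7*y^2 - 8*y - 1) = 6*y^6 - 3*y^4 - 2*y^3 + 16*y^2 - 7*y + 1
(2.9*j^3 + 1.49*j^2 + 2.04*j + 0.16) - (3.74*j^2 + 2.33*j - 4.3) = 2.9*j^3 - 2.25*j^2 - 0.29*j + 4.46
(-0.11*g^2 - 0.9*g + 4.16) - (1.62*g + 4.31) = -0.11*g^2 - 2.52*g - 0.149999999999999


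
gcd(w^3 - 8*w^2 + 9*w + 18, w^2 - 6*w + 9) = w - 3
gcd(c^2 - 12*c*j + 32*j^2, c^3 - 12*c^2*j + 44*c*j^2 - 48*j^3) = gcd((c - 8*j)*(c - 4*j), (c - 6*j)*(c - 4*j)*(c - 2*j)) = c - 4*j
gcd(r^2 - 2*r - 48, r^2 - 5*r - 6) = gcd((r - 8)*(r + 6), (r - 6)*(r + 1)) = 1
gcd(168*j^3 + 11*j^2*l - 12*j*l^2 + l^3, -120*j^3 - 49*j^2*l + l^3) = 24*j^2 + 5*j*l - l^2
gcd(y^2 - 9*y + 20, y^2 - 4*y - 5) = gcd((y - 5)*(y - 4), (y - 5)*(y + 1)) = y - 5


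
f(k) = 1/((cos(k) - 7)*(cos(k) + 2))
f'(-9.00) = 0.04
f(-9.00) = -0.12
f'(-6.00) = 0.00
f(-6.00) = -0.06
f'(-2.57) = 0.04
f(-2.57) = -0.11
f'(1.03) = -0.01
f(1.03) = -0.06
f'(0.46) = -0.00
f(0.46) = -0.06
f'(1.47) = -0.02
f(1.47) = -0.07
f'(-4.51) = -0.03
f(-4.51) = -0.08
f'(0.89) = -0.01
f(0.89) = -0.06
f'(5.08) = 0.02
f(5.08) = -0.06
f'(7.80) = -0.02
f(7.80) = -0.07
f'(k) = sin(k)/((cos(k) - 7)*(cos(k) + 2)^2) + sin(k)/((cos(k) - 7)^2*(cos(k) + 2))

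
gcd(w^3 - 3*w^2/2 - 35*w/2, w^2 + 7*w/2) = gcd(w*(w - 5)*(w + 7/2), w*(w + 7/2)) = w^2 + 7*w/2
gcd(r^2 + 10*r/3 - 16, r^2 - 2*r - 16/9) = r - 8/3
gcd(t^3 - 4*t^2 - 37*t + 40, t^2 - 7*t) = 1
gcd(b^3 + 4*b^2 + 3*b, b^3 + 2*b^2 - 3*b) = b^2 + 3*b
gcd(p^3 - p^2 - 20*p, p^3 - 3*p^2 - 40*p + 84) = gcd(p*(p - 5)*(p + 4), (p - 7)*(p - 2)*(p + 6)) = 1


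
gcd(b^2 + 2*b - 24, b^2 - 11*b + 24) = 1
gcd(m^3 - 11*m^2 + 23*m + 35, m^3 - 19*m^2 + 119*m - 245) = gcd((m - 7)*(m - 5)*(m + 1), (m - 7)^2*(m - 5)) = m^2 - 12*m + 35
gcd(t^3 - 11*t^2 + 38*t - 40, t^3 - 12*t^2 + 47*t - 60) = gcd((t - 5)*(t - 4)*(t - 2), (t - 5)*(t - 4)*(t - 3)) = t^2 - 9*t + 20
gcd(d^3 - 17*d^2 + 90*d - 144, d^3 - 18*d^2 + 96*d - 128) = d - 8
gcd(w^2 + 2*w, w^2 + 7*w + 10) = w + 2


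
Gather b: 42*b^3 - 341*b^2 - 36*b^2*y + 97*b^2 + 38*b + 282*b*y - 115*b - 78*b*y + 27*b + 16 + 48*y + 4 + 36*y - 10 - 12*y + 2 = 42*b^3 + b^2*(-36*y - 244) + b*(204*y - 50) + 72*y + 12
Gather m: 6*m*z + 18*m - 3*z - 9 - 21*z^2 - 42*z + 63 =m*(6*z + 18) - 21*z^2 - 45*z + 54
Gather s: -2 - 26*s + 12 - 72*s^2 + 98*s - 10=-72*s^2 + 72*s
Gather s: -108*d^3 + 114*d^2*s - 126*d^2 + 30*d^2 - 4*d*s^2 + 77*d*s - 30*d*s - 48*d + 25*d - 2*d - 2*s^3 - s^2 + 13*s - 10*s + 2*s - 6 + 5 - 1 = -108*d^3 - 96*d^2 - 25*d - 2*s^3 + s^2*(-4*d - 1) + s*(114*d^2 + 47*d + 5) - 2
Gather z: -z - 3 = -z - 3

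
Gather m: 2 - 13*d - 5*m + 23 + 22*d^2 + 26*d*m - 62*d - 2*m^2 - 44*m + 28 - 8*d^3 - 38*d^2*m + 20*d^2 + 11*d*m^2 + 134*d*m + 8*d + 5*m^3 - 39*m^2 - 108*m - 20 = -8*d^3 + 42*d^2 - 67*d + 5*m^3 + m^2*(11*d - 41) + m*(-38*d^2 + 160*d - 157) + 33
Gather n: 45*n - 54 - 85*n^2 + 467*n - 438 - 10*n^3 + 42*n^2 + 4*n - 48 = -10*n^3 - 43*n^2 + 516*n - 540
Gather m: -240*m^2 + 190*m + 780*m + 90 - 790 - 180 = -240*m^2 + 970*m - 880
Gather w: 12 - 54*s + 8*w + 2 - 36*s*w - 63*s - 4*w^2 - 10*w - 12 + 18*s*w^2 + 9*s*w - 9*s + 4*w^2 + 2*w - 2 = 18*s*w^2 - 27*s*w - 126*s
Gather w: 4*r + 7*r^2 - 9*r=7*r^2 - 5*r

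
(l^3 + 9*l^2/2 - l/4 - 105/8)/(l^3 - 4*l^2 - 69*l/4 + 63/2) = (l + 5/2)/(l - 6)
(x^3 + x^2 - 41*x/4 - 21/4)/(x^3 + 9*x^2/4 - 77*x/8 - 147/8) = 2*(2*x + 1)/(4*x + 7)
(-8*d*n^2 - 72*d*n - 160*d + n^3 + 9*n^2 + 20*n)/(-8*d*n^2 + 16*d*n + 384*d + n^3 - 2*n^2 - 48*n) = (n^2 + 9*n + 20)/(n^2 - 2*n - 48)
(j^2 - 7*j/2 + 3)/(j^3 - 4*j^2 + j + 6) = (j - 3/2)/(j^2 - 2*j - 3)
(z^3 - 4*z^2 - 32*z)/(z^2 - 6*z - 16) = z*(z + 4)/(z + 2)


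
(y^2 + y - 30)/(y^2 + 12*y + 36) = (y - 5)/(y + 6)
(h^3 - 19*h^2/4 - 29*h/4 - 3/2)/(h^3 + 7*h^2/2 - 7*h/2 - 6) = (4*h^2 - 23*h - 6)/(2*(2*h^2 + 5*h - 12))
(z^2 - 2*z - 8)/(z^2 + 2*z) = (z - 4)/z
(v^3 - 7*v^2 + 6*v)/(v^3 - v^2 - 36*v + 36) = v/(v + 6)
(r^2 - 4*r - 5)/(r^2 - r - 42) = (-r^2 + 4*r + 5)/(-r^2 + r + 42)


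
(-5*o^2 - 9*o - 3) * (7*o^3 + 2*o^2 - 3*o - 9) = -35*o^5 - 73*o^4 - 24*o^3 + 66*o^2 + 90*o + 27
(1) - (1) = 0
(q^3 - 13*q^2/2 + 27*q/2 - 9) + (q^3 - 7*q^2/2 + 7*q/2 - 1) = 2*q^3 - 10*q^2 + 17*q - 10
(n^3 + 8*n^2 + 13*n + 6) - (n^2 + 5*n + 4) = n^3 + 7*n^2 + 8*n + 2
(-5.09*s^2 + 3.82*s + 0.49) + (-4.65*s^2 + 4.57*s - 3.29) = -9.74*s^2 + 8.39*s - 2.8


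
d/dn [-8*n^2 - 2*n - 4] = -16*n - 2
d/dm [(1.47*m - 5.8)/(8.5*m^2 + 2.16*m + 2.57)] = (-12.495*m^2 + 98.6*m + 16.3059)/(72.25*m^4 + 36.72*m^3 + 48.3556*m^2 + 11.1024*m + 6.6049)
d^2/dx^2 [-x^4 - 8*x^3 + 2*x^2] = -12*x^2 - 48*x + 4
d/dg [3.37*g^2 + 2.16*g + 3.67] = 6.74*g + 2.16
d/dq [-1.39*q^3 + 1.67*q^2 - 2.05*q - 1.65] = -4.17*q^2 + 3.34*q - 2.05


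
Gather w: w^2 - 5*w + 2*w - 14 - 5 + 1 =w^2 - 3*w - 18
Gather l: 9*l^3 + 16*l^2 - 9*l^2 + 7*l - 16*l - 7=9*l^3 + 7*l^2 - 9*l - 7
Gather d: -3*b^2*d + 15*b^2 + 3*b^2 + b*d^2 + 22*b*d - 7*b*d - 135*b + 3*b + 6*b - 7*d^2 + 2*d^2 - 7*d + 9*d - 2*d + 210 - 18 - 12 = 18*b^2 - 126*b + d^2*(b - 5) + d*(-3*b^2 + 15*b) + 180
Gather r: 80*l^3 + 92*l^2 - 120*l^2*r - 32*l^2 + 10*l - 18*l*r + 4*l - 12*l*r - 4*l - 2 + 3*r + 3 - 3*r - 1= 80*l^3 + 60*l^2 + 10*l + r*(-120*l^2 - 30*l)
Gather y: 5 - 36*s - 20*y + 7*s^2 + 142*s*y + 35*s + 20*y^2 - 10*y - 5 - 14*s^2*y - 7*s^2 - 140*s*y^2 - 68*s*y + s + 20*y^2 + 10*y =y^2*(40 - 140*s) + y*(-14*s^2 + 74*s - 20)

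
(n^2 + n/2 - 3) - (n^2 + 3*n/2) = -n - 3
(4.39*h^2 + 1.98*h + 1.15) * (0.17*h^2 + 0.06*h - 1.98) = 0.7463*h^4 + 0.6*h^3 - 8.3779*h^2 - 3.8514*h - 2.277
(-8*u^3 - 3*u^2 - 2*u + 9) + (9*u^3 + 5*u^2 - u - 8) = u^3 + 2*u^2 - 3*u + 1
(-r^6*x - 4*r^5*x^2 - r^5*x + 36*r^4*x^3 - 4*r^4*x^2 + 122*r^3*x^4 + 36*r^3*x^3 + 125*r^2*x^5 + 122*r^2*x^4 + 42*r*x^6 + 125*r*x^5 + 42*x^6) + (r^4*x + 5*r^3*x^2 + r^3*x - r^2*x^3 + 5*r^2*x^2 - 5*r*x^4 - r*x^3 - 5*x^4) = -r^6*x - 4*r^5*x^2 - r^5*x + 36*r^4*x^3 - 4*r^4*x^2 + r^4*x + 122*r^3*x^4 + 36*r^3*x^3 + 5*r^3*x^2 + r^3*x + 125*r^2*x^5 + 122*r^2*x^4 - r^2*x^3 + 5*r^2*x^2 + 42*r*x^6 + 125*r*x^5 - 5*r*x^4 - r*x^3 + 42*x^6 - 5*x^4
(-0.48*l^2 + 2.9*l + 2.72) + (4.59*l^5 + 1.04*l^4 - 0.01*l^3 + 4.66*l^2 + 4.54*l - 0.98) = 4.59*l^5 + 1.04*l^4 - 0.01*l^3 + 4.18*l^2 + 7.44*l + 1.74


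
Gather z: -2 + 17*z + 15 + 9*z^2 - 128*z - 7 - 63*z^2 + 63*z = -54*z^2 - 48*z + 6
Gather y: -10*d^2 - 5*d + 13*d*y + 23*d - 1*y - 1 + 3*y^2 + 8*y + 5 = -10*d^2 + 18*d + 3*y^2 + y*(13*d + 7) + 4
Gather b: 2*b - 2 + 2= 2*b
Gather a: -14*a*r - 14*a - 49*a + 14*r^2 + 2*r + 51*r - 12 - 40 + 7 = a*(-14*r - 63) + 14*r^2 + 53*r - 45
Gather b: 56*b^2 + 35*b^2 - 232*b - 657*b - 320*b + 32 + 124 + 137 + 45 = 91*b^2 - 1209*b + 338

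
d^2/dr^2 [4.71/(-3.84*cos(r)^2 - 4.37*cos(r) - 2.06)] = (277.807104*(1 - cos(r)^2)^2 + 237.112704*cos(r)^3 + 79.8180150000001*cos(r)^2 - 516.62577*cos(r) - 383.183934)/(3.84*cos(r)^2 + 4.37*cos(r) + 2.06)^3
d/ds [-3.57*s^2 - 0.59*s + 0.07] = -7.14*s - 0.59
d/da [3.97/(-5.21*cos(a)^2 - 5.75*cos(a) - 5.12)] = -(41.3674*cos(a) + 22.8275)*sin(a)/(5.21*cos(a)^2 + 5.75*cos(a) + 5.12)^2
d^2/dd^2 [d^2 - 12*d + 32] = 2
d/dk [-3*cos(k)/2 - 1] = 3*sin(k)/2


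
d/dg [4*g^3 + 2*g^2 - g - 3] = 12*g^2 + 4*g - 1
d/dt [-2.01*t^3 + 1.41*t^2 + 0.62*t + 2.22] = -6.03*t^2 + 2.82*t + 0.62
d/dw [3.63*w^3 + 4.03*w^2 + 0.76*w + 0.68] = 10.89*w^2 + 8.06*w + 0.76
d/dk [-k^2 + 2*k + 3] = 2 - 2*k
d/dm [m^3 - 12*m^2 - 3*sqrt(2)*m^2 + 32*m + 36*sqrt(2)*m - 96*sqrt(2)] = 3*m^2 - 24*m - 6*sqrt(2)*m + 32 + 36*sqrt(2)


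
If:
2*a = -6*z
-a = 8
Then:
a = -8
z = 8/3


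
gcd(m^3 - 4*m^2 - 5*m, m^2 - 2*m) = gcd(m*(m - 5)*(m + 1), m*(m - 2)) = m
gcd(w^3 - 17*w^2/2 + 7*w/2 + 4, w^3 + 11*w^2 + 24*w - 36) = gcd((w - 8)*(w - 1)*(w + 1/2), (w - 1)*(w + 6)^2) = w - 1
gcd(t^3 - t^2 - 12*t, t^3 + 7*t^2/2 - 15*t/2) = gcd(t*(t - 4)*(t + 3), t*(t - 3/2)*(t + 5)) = t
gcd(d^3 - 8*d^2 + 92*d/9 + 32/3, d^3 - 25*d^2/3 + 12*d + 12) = d^2 - 16*d/3 - 4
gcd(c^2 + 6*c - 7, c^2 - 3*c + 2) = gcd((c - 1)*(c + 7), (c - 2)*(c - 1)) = c - 1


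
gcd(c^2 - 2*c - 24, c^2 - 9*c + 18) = c - 6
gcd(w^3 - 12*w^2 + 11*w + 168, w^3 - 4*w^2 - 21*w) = w^2 - 4*w - 21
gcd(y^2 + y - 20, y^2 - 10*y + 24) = y - 4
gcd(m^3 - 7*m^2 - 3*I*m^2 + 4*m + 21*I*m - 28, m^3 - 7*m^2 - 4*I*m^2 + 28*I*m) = m^2 + m*(-7 - 4*I) + 28*I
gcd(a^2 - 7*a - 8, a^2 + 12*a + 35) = 1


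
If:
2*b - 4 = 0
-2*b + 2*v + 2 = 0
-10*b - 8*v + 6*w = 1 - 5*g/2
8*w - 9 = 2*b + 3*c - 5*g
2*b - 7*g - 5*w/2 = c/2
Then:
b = 2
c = 3347/449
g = -890/449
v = 1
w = 2541/449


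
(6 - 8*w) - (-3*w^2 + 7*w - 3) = 3*w^2 - 15*w + 9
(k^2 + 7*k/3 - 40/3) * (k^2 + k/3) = k^4 + 8*k^3/3 - 113*k^2/9 - 40*k/9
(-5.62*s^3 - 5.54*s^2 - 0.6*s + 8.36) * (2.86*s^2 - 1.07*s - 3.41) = -16.0732*s^5 - 9.831*s^4 + 23.376*s^3 + 43.443*s^2 - 6.8992*s - 28.5076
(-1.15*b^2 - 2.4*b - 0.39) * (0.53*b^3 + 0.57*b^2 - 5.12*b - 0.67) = -0.6095*b^5 - 1.9275*b^4 + 4.3133*b^3 + 12.8362*b^2 + 3.6048*b + 0.2613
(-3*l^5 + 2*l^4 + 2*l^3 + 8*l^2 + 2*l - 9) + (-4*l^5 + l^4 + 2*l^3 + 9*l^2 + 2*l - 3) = -7*l^5 + 3*l^4 + 4*l^3 + 17*l^2 + 4*l - 12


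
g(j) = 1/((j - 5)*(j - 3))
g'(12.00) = 0.00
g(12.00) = 0.02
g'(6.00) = -0.44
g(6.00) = 0.33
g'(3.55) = 1.42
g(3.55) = -1.25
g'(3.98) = 0.04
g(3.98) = -1.00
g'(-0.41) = 0.03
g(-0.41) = 0.05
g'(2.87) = 29.48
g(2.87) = 3.61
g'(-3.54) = 0.00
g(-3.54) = 0.02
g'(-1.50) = 0.01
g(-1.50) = 0.03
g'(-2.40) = 0.01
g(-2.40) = 0.03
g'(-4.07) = 0.00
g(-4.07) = 0.02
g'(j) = -1/((j - 5)*(j - 3)^2) - 1/((j - 5)^2*(j - 3)) = 2*(4 - j)/(j^4 - 16*j^3 + 94*j^2 - 240*j + 225)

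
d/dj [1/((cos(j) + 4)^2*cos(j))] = (3*cos(j) + 4)*sin(j)/((cos(j) + 4)^3*cos(j)^2)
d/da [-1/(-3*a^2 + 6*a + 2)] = 6*(1 - a)/(-3*a^2 + 6*a + 2)^2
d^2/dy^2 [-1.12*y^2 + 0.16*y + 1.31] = -2.24000000000000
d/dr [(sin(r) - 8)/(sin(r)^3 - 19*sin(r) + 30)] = (-2*sin(r)^3 + 24*sin(r)^2 - 122)*cos(r)/(sin(r)^3 - 19*sin(r) + 30)^2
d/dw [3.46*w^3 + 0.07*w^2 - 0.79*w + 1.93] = 10.38*w^2 + 0.14*w - 0.79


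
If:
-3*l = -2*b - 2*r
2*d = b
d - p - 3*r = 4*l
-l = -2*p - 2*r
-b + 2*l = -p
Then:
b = 0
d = 0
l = 0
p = 0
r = 0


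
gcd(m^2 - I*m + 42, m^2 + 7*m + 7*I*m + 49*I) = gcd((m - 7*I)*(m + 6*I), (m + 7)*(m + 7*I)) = 1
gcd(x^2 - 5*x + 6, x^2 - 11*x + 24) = x - 3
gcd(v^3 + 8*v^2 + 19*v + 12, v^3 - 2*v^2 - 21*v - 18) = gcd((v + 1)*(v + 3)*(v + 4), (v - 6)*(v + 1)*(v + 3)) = v^2 + 4*v + 3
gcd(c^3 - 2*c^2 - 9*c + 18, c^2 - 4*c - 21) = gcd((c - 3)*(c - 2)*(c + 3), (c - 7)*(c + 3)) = c + 3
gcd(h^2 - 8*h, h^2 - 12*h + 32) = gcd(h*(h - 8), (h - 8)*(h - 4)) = h - 8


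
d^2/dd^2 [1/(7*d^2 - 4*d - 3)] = 2*(49*d^2 - 28*d - 4*(7*d - 2)^2 - 21)/(-7*d^2 + 4*d + 3)^3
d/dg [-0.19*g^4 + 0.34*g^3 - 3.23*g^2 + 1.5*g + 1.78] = -0.76*g^3 + 1.02*g^2 - 6.46*g + 1.5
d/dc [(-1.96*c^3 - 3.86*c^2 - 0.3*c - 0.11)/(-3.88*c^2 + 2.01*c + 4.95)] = (7.6048*c^4 - 7.8792*c^3 - 38.0286*c^2 - 39.0676*c - 1.2639)/(15.0544*c^4 - 15.5976*c^3 - 34.3719*c^2 + 19.899*c + 24.5025)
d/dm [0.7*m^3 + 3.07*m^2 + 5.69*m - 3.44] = 2.1*m^2 + 6.14*m + 5.69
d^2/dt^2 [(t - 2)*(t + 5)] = 2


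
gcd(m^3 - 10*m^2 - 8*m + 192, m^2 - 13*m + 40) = m - 8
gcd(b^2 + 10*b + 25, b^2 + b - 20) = b + 5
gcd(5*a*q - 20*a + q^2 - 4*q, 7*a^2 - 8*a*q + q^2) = 1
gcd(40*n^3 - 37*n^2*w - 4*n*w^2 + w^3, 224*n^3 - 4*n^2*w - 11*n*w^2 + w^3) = -8*n + w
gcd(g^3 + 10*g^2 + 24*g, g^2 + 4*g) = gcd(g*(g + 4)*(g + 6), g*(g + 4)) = g^2 + 4*g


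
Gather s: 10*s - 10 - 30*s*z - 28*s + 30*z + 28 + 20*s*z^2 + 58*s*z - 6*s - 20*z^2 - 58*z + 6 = s*(20*z^2 + 28*z - 24) - 20*z^2 - 28*z + 24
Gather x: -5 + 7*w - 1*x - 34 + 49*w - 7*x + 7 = 56*w - 8*x - 32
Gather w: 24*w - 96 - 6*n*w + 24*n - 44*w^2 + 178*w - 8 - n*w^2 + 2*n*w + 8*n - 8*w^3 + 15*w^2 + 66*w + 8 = 32*n - 8*w^3 + w^2*(-n - 29) + w*(268 - 4*n) - 96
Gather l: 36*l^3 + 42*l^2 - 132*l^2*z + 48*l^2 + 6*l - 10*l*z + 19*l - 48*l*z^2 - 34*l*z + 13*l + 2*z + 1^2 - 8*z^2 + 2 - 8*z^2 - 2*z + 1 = 36*l^3 + l^2*(90 - 132*z) + l*(-48*z^2 - 44*z + 38) - 16*z^2 + 4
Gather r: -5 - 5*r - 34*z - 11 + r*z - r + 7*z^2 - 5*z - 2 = r*(z - 6) + 7*z^2 - 39*z - 18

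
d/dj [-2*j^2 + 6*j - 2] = 6 - 4*j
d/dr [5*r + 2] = 5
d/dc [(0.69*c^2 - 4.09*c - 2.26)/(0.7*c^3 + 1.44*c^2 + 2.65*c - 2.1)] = (-0.483*c^4 + 5.726*c^3 + 12.4641*c^2 + 3.6108*c + 14.578)/(0.49*c^6 + 2.016*c^5 + 5.7836*c^4 + 4.692*c^3 + 0.9745*c^2 - 11.13*c + 4.41)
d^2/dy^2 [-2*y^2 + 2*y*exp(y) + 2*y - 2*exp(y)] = 2*y*exp(y) + 2*exp(y) - 4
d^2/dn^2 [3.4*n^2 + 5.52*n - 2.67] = 6.80000000000000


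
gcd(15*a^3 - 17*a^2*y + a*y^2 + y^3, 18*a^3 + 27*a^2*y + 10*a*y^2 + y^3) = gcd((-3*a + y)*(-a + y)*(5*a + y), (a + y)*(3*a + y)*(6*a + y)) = 1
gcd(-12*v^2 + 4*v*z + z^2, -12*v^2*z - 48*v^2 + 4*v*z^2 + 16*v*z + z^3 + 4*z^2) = -12*v^2 + 4*v*z + z^2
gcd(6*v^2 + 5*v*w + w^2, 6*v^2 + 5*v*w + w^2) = 6*v^2 + 5*v*w + w^2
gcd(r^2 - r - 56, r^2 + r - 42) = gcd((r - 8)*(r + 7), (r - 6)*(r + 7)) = r + 7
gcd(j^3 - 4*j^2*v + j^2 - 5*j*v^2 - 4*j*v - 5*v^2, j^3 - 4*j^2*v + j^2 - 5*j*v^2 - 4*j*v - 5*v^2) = -j^3 + 4*j^2*v - j^2 + 5*j*v^2 + 4*j*v + 5*v^2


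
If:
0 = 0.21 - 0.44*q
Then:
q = 0.48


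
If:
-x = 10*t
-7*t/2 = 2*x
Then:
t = 0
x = 0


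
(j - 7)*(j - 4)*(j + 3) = j^3 - 8*j^2 - 5*j + 84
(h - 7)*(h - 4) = h^2 - 11*h + 28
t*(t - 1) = t^2 - t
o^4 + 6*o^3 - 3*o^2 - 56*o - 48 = (o - 3)*(o + 1)*(o + 4)^2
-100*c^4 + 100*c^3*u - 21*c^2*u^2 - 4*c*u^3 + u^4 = (-5*c + u)*(-2*c + u)^2*(5*c + u)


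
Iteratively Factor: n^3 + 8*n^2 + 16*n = (n + 4)*(n^2 + 4*n) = n*(n + 4)*(n + 4)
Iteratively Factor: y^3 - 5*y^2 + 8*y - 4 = (y - 2)*(y^2 - 3*y + 2) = (y - 2)^2*(y - 1)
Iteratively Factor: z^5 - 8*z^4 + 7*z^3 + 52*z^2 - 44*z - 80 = (z - 5)*(z^4 - 3*z^3 - 8*z^2 + 12*z + 16) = (z - 5)*(z + 2)*(z^3 - 5*z^2 + 2*z + 8) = (z - 5)*(z - 4)*(z + 2)*(z^2 - z - 2) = (z - 5)*(z - 4)*(z + 1)*(z + 2)*(z - 2)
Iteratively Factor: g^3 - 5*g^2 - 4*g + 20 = (g - 5)*(g^2 - 4) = (g - 5)*(g - 2)*(g + 2)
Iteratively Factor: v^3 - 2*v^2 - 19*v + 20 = (v - 5)*(v^2 + 3*v - 4) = (v - 5)*(v - 1)*(v + 4)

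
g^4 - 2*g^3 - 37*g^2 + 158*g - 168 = (g - 4)*(g - 3)*(g - 2)*(g + 7)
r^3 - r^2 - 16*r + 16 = (r - 4)*(r - 1)*(r + 4)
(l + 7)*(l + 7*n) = l^2 + 7*l*n + 7*l + 49*n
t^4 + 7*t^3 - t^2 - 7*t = t*(t - 1)*(t + 1)*(t + 7)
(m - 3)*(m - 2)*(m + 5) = m^3 - 19*m + 30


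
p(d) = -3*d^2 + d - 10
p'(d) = 1 - 6*d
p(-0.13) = -10.18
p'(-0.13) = 1.78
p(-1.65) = -19.82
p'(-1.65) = 10.90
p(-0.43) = -10.98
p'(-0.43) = 3.58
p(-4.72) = -81.56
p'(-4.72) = 29.32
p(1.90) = -18.93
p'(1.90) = -10.40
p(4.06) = -55.39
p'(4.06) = -23.36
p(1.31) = -13.84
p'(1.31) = -6.86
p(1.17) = -12.94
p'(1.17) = -6.02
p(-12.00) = -454.00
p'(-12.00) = 73.00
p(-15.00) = -700.00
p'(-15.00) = 91.00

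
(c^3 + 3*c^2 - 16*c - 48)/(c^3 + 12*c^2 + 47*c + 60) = (c - 4)/(c + 5)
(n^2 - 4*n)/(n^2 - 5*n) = (n - 4)/(n - 5)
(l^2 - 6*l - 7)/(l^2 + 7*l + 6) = (l - 7)/(l + 6)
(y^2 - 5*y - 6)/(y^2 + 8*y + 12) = (y^2 - 5*y - 6)/(y^2 + 8*y + 12)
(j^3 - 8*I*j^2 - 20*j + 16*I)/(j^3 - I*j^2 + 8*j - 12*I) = (j - 4*I)/(j + 3*I)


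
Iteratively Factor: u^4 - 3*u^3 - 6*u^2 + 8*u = (u)*(u^3 - 3*u^2 - 6*u + 8) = u*(u - 4)*(u^2 + u - 2) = u*(u - 4)*(u - 1)*(u + 2)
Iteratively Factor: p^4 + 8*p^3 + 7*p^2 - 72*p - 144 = (p + 4)*(p^3 + 4*p^2 - 9*p - 36) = (p + 3)*(p + 4)*(p^2 + p - 12) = (p + 3)*(p + 4)^2*(p - 3)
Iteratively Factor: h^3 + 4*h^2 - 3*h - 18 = (h + 3)*(h^2 + h - 6) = (h - 2)*(h + 3)*(h + 3)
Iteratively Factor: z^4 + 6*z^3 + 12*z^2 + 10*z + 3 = (z + 1)*(z^3 + 5*z^2 + 7*z + 3) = (z + 1)*(z + 3)*(z^2 + 2*z + 1) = (z + 1)^2*(z + 3)*(z + 1)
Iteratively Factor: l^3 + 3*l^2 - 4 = (l - 1)*(l^2 + 4*l + 4) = (l - 1)*(l + 2)*(l + 2)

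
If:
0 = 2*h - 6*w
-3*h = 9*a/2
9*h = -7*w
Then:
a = 0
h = 0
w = 0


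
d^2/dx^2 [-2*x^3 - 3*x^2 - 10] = -12*x - 6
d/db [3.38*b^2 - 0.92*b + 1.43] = 6.76*b - 0.92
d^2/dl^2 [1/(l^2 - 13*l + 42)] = 2*(-l^2 + 13*l + (2*l - 13)^2 - 42)/(l^2 - 13*l + 42)^3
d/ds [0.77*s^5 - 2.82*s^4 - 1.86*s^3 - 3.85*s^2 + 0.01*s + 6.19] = 3.85*s^4 - 11.28*s^3 - 5.58*s^2 - 7.7*s + 0.01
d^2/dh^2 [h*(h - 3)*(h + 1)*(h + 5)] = 12*h^2 + 18*h - 26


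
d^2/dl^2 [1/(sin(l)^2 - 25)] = 2*(-2*sin(l)^4 - 47*sin(l)^2 + 25)/(sin(l)^2 - 25)^3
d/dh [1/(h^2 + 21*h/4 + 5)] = 4*(-8*h - 21)/(4*h^2 + 21*h + 20)^2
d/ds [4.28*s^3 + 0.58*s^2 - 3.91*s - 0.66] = 12.84*s^2 + 1.16*s - 3.91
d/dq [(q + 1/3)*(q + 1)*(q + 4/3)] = 3*q^2 + 16*q/3 + 19/9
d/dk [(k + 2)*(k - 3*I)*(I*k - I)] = 3*I*k^2 + 2*k*(3 + I) + 3 - 2*I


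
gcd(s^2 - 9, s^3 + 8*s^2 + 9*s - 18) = s + 3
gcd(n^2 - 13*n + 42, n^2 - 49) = n - 7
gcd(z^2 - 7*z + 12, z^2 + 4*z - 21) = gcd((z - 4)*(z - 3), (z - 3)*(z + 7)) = z - 3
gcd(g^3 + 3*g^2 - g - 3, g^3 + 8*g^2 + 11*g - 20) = g - 1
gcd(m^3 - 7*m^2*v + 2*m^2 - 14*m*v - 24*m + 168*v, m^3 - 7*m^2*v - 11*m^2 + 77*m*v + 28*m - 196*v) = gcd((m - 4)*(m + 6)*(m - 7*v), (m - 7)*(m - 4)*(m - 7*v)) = -m^2 + 7*m*v + 4*m - 28*v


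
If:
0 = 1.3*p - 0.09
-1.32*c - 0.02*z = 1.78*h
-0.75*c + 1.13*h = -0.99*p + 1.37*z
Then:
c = 0.0431608510360368 - 0.87072808320951*z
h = 0.634472511144131*z - 0.032006923240207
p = 0.07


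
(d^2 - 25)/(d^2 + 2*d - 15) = (d - 5)/(d - 3)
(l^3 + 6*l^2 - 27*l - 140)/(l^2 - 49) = (l^2 - l - 20)/(l - 7)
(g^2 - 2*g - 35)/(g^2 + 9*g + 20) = (g - 7)/(g + 4)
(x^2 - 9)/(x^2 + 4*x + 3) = (x - 3)/(x + 1)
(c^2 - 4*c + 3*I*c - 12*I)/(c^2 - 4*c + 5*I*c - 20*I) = (c + 3*I)/(c + 5*I)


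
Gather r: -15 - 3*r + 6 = -3*r - 9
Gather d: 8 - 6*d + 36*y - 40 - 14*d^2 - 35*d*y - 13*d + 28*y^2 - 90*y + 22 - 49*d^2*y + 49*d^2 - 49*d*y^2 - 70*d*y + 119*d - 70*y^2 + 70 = d^2*(35 - 49*y) + d*(-49*y^2 - 105*y + 100) - 42*y^2 - 54*y + 60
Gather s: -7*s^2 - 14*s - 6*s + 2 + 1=-7*s^2 - 20*s + 3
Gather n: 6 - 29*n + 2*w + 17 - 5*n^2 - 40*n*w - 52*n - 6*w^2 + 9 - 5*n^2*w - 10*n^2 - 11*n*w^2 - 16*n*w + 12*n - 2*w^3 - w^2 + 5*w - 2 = n^2*(-5*w - 15) + n*(-11*w^2 - 56*w - 69) - 2*w^3 - 7*w^2 + 7*w + 30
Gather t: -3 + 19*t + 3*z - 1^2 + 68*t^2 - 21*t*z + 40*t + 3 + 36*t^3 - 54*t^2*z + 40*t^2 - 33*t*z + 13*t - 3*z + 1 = 36*t^3 + t^2*(108 - 54*z) + t*(72 - 54*z)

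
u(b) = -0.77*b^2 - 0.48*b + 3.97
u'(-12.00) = 18.00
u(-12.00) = -101.15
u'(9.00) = -14.34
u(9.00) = -62.72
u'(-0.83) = 0.80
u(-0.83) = 3.84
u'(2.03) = -3.61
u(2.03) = -0.18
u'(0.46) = -1.19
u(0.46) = 3.59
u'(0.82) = -1.74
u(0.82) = 3.06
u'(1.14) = -2.24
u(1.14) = 2.42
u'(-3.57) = 5.02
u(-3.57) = -4.13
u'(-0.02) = -0.45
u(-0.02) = 3.98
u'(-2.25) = 2.98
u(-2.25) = 1.15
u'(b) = -1.54*b - 0.48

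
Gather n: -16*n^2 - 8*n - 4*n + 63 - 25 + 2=-16*n^2 - 12*n + 40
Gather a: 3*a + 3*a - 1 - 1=6*a - 2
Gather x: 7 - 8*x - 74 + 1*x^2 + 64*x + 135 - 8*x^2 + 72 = -7*x^2 + 56*x + 140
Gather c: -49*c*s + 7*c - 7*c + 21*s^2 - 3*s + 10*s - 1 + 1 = -49*c*s + 21*s^2 + 7*s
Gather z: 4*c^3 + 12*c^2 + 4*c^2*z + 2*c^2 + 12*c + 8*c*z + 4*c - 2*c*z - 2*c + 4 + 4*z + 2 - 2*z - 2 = 4*c^3 + 14*c^2 + 14*c + z*(4*c^2 + 6*c + 2) + 4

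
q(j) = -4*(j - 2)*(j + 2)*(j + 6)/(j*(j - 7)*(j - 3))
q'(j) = -4*(j - 2)*(j + 2)/(j*(j - 7)*(j - 3)) - 4*(j - 2)*(j + 6)/(j*(j - 7)*(j - 3)) - 4*(j + 2)*(j + 6)/(j*(j - 7)*(j - 3)) + 4*(j - 2)*(j + 2)*(j + 6)/(j*(j - 7)*(j - 3)^2) + 4*(j - 2)*(j + 2)*(j + 6)/(j*(j - 7)^2*(j - 3)) + 4*(j - 2)*(j + 2)*(j + 6)/(j^2*(j - 7)*(j - 3)) = 8*(8*j^4 - 25*j^3 - 79*j^2 + 240*j - 252)/(j^2*(j^4 - 20*j^3 + 142*j^2 - 420*j + 441))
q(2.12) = -1.76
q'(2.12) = -16.88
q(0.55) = 11.15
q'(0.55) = -15.60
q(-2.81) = 0.31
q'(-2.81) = -0.15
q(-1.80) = -0.17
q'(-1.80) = -0.98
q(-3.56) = 0.34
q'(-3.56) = 0.04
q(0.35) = 15.97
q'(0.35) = -37.56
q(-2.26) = 0.15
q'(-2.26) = -0.46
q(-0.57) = -5.18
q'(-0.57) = -13.79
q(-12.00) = -0.98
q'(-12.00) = 0.13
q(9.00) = -42.78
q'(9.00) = 20.42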